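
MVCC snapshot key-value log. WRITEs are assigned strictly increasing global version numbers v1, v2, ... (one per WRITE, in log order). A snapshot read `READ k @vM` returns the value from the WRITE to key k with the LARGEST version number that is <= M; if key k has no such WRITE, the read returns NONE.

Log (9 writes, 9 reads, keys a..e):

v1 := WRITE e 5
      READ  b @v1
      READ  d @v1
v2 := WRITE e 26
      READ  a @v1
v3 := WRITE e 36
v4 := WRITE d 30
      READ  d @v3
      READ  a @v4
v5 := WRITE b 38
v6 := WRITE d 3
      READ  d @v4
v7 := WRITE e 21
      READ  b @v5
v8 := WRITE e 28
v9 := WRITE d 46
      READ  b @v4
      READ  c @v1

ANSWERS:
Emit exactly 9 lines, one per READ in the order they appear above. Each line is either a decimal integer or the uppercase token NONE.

v1: WRITE e=5  (e history now [(1, 5)])
READ b @v1: history=[] -> no version <= 1 -> NONE
READ d @v1: history=[] -> no version <= 1 -> NONE
v2: WRITE e=26  (e history now [(1, 5), (2, 26)])
READ a @v1: history=[] -> no version <= 1 -> NONE
v3: WRITE e=36  (e history now [(1, 5), (2, 26), (3, 36)])
v4: WRITE d=30  (d history now [(4, 30)])
READ d @v3: history=[(4, 30)] -> no version <= 3 -> NONE
READ a @v4: history=[] -> no version <= 4 -> NONE
v5: WRITE b=38  (b history now [(5, 38)])
v6: WRITE d=3  (d history now [(4, 30), (6, 3)])
READ d @v4: history=[(4, 30), (6, 3)] -> pick v4 -> 30
v7: WRITE e=21  (e history now [(1, 5), (2, 26), (3, 36), (7, 21)])
READ b @v5: history=[(5, 38)] -> pick v5 -> 38
v8: WRITE e=28  (e history now [(1, 5), (2, 26), (3, 36), (7, 21), (8, 28)])
v9: WRITE d=46  (d history now [(4, 30), (6, 3), (9, 46)])
READ b @v4: history=[(5, 38)] -> no version <= 4 -> NONE
READ c @v1: history=[] -> no version <= 1 -> NONE

Answer: NONE
NONE
NONE
NONE
NONE
30
38
NONE
NONE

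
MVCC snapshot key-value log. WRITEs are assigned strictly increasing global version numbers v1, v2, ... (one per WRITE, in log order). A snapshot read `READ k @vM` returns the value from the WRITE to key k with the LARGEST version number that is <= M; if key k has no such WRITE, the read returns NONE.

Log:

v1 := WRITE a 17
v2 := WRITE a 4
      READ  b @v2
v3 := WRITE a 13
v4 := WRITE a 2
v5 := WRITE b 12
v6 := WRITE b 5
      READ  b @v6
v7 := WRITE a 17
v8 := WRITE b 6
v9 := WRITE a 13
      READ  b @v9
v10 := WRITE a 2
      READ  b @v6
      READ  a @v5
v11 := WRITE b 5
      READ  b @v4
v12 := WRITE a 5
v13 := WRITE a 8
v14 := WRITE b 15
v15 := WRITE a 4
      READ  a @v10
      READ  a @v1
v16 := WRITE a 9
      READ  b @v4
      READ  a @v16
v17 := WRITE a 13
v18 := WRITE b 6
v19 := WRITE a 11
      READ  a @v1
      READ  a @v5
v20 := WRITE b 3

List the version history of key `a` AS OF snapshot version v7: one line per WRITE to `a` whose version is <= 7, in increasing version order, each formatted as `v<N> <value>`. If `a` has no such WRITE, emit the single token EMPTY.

Scan writes for key=a with version <= 7:
  v1 WRITE a 17 -> keep
  v2 WRITE a 4 -> keep
  v3 WRITE a 13 -> keep
  v4 WRITE a 2 -> keep
  v5 WRITE b 12 -> skip
  v6 WRITE b 5 -> skip
  v7 WRITE a 17 -> keep
  v8 WRITE b 6 -> skip
  v9 WRITE a 13 -> drop (> snap)
  v10 WRITE a 2 -> drop (> snap)
  v11 WRITE b 5 -> skip
  v12 WRITE a 5 -> drop (> snap)
  v13 WRITE a 8 -> drop (> snap)
  v14 WRITE b 15 -> skip
  v15 WRITE a 4 -> drop (> snap)
  v16 WRITE a 9 -> drop (> snap)
  v17 WRITE a 13 -> drop (> snap)
  v18 WRITE b 6 -> skip
  v19 WRITE a 11 -> drop (> snap)
  v20 WRITE b 3 -> skip
Collected: [(1, 17), (2, 4), (3, 13), (4, 2), (7, 17)]

Answer: v1 17
v2 4
v3 13
v4 2
v7 17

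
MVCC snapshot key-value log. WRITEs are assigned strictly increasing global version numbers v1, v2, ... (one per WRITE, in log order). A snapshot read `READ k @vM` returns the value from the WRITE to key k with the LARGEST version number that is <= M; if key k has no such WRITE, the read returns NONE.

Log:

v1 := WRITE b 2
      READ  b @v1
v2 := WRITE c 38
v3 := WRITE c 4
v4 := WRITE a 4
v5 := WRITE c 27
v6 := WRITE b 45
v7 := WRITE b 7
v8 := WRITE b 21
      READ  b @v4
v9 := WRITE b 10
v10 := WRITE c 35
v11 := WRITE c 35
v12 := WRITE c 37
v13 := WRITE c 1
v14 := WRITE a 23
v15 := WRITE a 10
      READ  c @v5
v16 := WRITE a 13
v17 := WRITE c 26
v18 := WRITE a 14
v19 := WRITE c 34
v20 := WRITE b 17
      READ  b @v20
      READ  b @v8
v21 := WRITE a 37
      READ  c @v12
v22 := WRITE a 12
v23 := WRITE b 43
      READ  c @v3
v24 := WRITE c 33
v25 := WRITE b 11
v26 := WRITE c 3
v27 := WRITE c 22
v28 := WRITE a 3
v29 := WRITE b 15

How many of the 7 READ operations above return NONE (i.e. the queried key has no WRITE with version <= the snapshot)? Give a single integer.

Answer: 0

Derivation:
v1: WRITE b=2  (b history now [(1, 2)])
READ b @v1: history=[(1, 2)] -> pick v1 -> 2
v2: WRITE c=38  (c history now [(2, 38)])
v3: WRITE c=4  (c history now [(2, 38), (3, 4)])
v4: WRITE a=4  (a history now [(4, 4)])
v5: WRITE c=27  (c history now [(2, 38), (3, 4), (5, 27)])
v6: WRITE b=45  (b history now [(1, 2), (6, 45)])
v7: WRITE b=7  (b history now [(1, 2), (6, 45), (7, 7)])
v8: WRITE b=21  (b history now [(1, 2), (6, 45), (7, 7), (8, 21)])
READ b @v4: history=[(1, 2), (6, 45), (7, 7), (8, 21)] -> pick v1 -> 2
v9: WRITE b=10  (b history now [(1, 2), (6, 45), (7, 7), (8, 21), (9, 10)])
v10: WRITE c=35  (c history now [(2, 38), (3, 4), (5, 27), (10, 35)])
v11: WRITE c=35  (c history now [(2, 38), (3, 4), (5, 27), (10, 35), (11, 35)])
v12: WRITE c=37  (c history now [(2, 38), (3, 4), (5, 27), (10, 35), (11, 35), (12, 37)])
v13: WRITE c=1  (c history now [(2, 38), (3, 4), (5, 27), (10, 35), (11, 35), (12, 37), (13, 1)])
v14: WRITE a=23  (a history now [(4, 4), (14, 23)])
v15: WRITE a=10  (a history now [(4, 4), (14, 23), (15, 10)])
READ c @v5: history=[(2, 38), (3, 4), (5, 27), (10, 35), (11, 35), (12, 37), (13, 1)] -> pick v5 -> 27
v16: WRITE a=13  (a history now [(4, 4), (14, 23), (15, 10), (16, 13)])
v17: WRITE c=26  (c history now [(2, 38), (3, 4), (5, 27), (10, 35), (11, 35), (12, 37), (13, 1), (17, 26)])
v18: WRITE a=14  (a history now [(4, 4), (14, 23), (15, 10), (16, 13), (18, 14)])
v19: WRITE c=34  (c history now [(2, 38), (3, 4), (5, 27), (10, 35), (11, 35), (12, 37), (13, 1), (17, 26), (19, 34)])
v20: WRITE b=17  (b history now [(1, 2), (6, 45), (7, 7), (8, 21), (9, 10), (20, 17)])
READ b @v20: history=[(1, 2), (6, 45), (7, 7), (8, 21), (9, 10), (20, 17)] -> pick v20 -> 17
READ b @v8: history=[(1, 2), (6, 45), (7, 7), (8, 21), (9, 10), (20, 17)] -> pick v8 -> 21
v21: WRITE a=37  (a history now [(4, 4), (14, 23), (15, 10), (16, 13), (18, 14), (21, 37)])
READ c @v12: history=[(2, 38), (3, 4), (5, 27), (10, 35), (11, 35), (12, 37), (13, 1), (17, 26), (19, 34)] -> pick v12 -> 37
v22: WRITE a=12  (a history now [(4, 4), (14, 23), (15, 10), (16, 13), (18, 14), (21, 37), (22, 12)])
v23: WRITE b=43  (b history now [(1, 2), (6, 45), (7, 7), (8, 21), (9, 10), (20, 17), (23, 43)])
READ c @v3: history=[(2, 38), (3, 4), (5, 27), (10, 35), (11, 35), (12, 37), (13, 1), (17, 26), (19, 34)] -> pick v3 -> 4
v24: WRITE c=33  (c history now [(2, 38), (3, 4), (5, 27), (10, 35), (11, 35), (12, 37), (13, 1), (17, 26), (19, 34), (24, 33)])
v25: WRITE b=11  (b history now [(1, 2), (6, 45), (7, 7), (8, 21), (9, 10), (20, 17), (23, 43), (25, 11)])
v26: WRITE c=3  (c history now [(2, 38), (3, 4), (5, 27), (10, 35), (11, 35), (12, 37), (13, 1), (17, 26), (19, 34), (24, 33), (26, 3)])
v27: WRITE c=22  (c history now [(2, 38), (3, 4), (5, 27), (10, 35), (11, 35), (12, 37), (13, 1), (17, 26), (19, 34), (24, 33), (26, 3), (27, 22)])
v28: WRITE a=3  (a history now [(4, 4), (14, 23), (15, 10), (16, 13), (18, 14), (21, 37), (22, 12), (28, 3)])
v29: WRITE b=15  (b history now [(1, 2), (6, 45), (7, 7), (8, 21), (9, 10), (20, 17), (23, 43), (25, 11), (29, 15)])
Read results in order: ['2', '2', '27', '17', '21', '37', '4']
NONE count = 0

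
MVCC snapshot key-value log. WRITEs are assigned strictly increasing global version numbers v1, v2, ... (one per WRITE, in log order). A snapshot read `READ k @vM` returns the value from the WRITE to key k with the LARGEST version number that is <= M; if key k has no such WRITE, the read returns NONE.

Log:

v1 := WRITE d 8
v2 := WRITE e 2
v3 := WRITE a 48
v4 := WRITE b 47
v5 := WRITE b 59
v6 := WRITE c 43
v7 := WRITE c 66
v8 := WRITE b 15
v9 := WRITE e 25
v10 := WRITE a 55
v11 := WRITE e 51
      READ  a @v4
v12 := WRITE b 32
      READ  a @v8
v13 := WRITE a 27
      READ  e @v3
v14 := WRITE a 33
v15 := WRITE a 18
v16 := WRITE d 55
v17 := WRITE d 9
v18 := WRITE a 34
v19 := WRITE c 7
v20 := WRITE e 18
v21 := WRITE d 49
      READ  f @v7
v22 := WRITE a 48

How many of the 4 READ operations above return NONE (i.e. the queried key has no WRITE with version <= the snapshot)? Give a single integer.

Answer: 1

Derivation:
v1: WRITE d=8  (d history now [(1, 8)])
v2: WRITE e=2  (e history now [(2, 2)])
v3: WRITE a=48  (a history now [(3, 48)])
v4: WRITE b=47  (b history now [(4, 47)])
v5: WRITE b=59  (b history now [(4, 47), (5, 59)])
v6: WRITE c=43  (c history now [(6, 43)])
v7: WRITE c=66  (c history now [(6, 43), (7, 66)])
v8: WRITE b=15  (b history now [(4, 47), (5, 59), (8, 15)])
v9: WRITE e=25  (e history now [(2, 2), (9, 25)])
v10: WRITE a=55  (a history now [(3, 48), (10, 55)])
v11: WRITE e=51  (e history now [(2, 2), (9, 25), (11, 51)])
READ a @v4: history=[(3, 48), (10, 55)] -> pick v3 -> 48
v12: WRITE b=32  (b history now [(4, 47), (5, 59), (8, 15), (12, 32)])
READ a @v8: history=[(3, 48), (10, 55)] -> pick v3 -> 48
v13: WRITE a=27  (a history now [(3, 48), (10, 55), (13, 27)])
READ e @v3: history=[(2, 2), (9, 25), (11, 51)] -> pick v2 -> 2
v14: WRITE a=33  (a history now [(3, 48), (10, 55), (13, 27), (14, 33)])
v15: WRITE a=18  (a history now [(3, 48), (10, 55), (13, 27), (14, 33), (15, 18)])
v16: WRITE d=55  (d history now [(1, 8), (16, 55)])
v17: WRITE d=9  (d history now [(1, 8), (16, 55), (17, 9)])
v18: WRITE a=34  (a history now [(3, 48), (10, 55), (13, 27), (14, 33), (15, 18), (18, 34)])
v19: WRITE c=7  (c history now [(6, 43), (7, 66), (19, 7)])
v20: WRITE e=18  (e history now [(2, 2), (9, 25), (11, 51), (20, 18)])
v21: WRITE d=49  (d history now [(1, 8), (16, 55), (17, 9), (21, 49)])
READ f @v7: history=[] -> no version <= 7 -> NONE
v22: WRITE a=48  (a history now [(3, 48), (10, 55), (13, 27), (14, 33), (15, 18), (18, 34), (22, 48)])
Read results in order: ['48', '48', '2', 'NONE']
NONE count = 1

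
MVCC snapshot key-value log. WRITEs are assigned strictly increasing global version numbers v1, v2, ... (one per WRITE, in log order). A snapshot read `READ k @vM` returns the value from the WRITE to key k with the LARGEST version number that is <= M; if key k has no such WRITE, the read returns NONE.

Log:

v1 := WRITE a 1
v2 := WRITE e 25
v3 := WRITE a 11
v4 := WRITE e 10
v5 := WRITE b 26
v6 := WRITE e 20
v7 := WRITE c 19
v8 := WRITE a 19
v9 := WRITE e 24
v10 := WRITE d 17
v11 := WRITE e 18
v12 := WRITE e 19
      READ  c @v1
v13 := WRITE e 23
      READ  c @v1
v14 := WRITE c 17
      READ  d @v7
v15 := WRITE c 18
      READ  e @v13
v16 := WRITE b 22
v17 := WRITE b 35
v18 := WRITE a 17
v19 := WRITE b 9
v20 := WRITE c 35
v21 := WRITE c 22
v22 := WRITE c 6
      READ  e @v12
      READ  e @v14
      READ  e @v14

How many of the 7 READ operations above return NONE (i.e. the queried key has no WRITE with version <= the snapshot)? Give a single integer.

Answer: 3

Derivation:
v1: WRITE a=1  (a history now [(1, 1)])
v2: WRITE e=25  (e history now [(2, 25)])
v3: WRITE a=11  (a history now [(1, 1), (3, 11)])
v4: WRITE e=10  (e history now [(2, 25), (4, 10)])
v5: WRITE b=26  (b history now [(5, 26)])
v6: WRITE e=20  (e history now [(2, 25), (4, 10), (6, 20)])
v7: WRITE c=19  (c history now [(7, 19)])
v8: WRITE a=19  (a history now [(1, 1), (3, 11), (8, 19)])
v9: WRITE e=24  (e history now [(2, 25), (4, 10), (6, 20), (9, 24)])
v10: WRITE d=17  (d history now [(10, 17)])
v11: WRITE e=18  (e history now [(2, 25), (4, 10), (6, 20), (9, 24), (11, 18)])
v12: WRITE e=19  (e history now [(2, 25), (4, 10), (6, 20), (9, 24), (11, 18), (12, 19)])
READ c @v1: history=[(7, 19)] -> no version <= 1 -> NONE
v13: WRITE e=23  (e history now [(2, 25), (4, 10), (6, 20), (9, 24), (11, 18), (12, 19), (13, 23)])
READ c @v1: history=[(7, 19)] -> no version <= 1 -> NONE
v14: WRITE c=17  (c history now [(7, 19), (14, 17)])
READ d @v7: history=[(10, 17)] -> no version <= 7 -> NONE
v15: WRITE c=18  (c history now [(7, 19), (14, 17), (15, 18)])
READ e @v13: history=[(2, 25), (4, 10), (6, 20), (9, 24), (11, 18), (12, 19), (13, 23)] -> pick v13 -> 23
v16: WRITE b=22  (b history now [(5, 26), (16, 22)])
v17: WRITE b=35  (b history now [(5, 26), (16, 22), (17, 35)])
v18: WRITE a=17  (a history now [(1, 1), (3, 11), (8, 19), (18, 17)])
v19: WRITE b=9  (b history now [(5, 26), (16, 22), (17, 35), (19, 9)])
v20: WRITE c=35  (c history now [(7, 19), (14, 17), (15, 18), (20, 35)])
v21: WRITE c=22  (c history now [(7, 19), (14, 17), (15, 18), (20, 35), (21, 22)])
v22: WRITE c=6  (c history now [(7, 19), (14, 17), (15, 18), (20, 35), (21, 22), (22, 6)])
READ e @v12: history=[(2, 25), (4, 10), (6, 20), (9, 24), (11, 18), (12, 19), (13, 23)] -> pick v12 -> 19
READ e @v14: history=[(2, 25), (4, 10), (6, 20), (9, 24), (11, 18), (12, 19), (13, 23)] -> pick v13 -> 23
READ e @v14: history=[(2, 25), (4, 10), (6, 20), (9, 24), (11, 18), (12, 19), (13, 23)] -> pick v13 -> 23
Read results in order: ['NONE', 'NONE', 'NONE', '23', '19', '23', '23']
NONE count = 3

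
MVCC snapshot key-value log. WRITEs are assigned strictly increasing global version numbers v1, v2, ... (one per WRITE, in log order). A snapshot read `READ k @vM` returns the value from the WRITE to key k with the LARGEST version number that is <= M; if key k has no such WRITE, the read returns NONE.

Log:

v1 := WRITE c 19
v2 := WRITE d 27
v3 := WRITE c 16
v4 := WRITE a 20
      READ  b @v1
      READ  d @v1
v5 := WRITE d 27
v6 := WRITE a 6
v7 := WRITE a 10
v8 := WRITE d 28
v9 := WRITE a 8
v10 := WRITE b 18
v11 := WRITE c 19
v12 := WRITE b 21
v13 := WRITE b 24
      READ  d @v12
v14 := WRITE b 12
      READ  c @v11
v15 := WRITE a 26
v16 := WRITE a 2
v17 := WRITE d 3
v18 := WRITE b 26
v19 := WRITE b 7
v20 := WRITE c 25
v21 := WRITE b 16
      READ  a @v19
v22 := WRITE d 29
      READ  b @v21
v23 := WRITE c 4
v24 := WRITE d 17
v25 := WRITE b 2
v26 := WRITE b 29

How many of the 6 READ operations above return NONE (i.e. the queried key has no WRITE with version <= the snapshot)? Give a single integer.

v1: WRITE c=19  (c history now [(1, 19)])
v2: WRITE d=27  (d history now [(2, 27)])
v3: WRITE c=16  (c history now [(1, 19), (3, 16)])
v4: WRITE a=20  (a history now [(4, 20)])
READ b @v1: history=[] -> no version <= 1 -> NONE
READ d @v1: history=[(2, 27)] -> no version <= 1 -> NONE
v5: WRITE d=27  (d history now [(2, 27), (5, 27)])
v6: WRITE a=6  (a history now [(4, 20), (6, 6)])
v7: WRITE a=10  (a history now [(4, 20), (6, 6), (7, 10)])
v8: WRITE d=28  (d history now [(2, 27), (5, 27), (8, 28)])
v9: WRITE a=8  (a history now [(4, 20), (6, 6), (7, 10), (9, 8)])
v10: WRITE b=18  (b history now [(10, 18)])
v11: WRITE c=19  (c history now [(1, 19), (3, 16), (11, 19)])
v12: WRITE b=21  (b history now [(10, 18), (12, 21)])
v13: WRITE b=24  (b history now [(10, 18), (12, 21), (13, 24)])
READ d @v12: history=[(2, 27), (5, 27), (8, 28)] -> pick v8 -> 28
v14: WRITE b=12  (b history now [(10, 18), (12, 21), (13, 24), (14, 12)])
READ c @v11: history=[(1, 19), (3, 16), (11, 19)] -> pick v11 -> 19
v15: WRITE a=26  (a history now [(4, 20), (6, 6), (7, 10), (9, 8), (15, 26)])
v16: WRITE a=2  (a history now [(4, 20), (6, 6), (7, 10), (9, 8), (15, 26), (16, 2)])
v17: WRITE d=3  (d history now [(2, 27), (5, 27), (8, 28), (17, 3)])
v18: WRITE b=26  (b history now [(10, 18), (12, 21), (13, 24), (14, 12), (18, 26)])
v19: WRITE b=7  (b history now [(10, 18), (12, 21), (13, 24), (14, 12), (18, 26), (19, 7)])
v20: WRITE c=25  (c history now [(1, 19), (3, 16), (11, 19), (20, 25)])
v21: WRITE b=16  (b history now [(10, 18), (12, 21), (13, 24), (14, 12), (18, 26), (19, 7), (21, 16)])
READ a @v19: history=[(4, 20), (6, 6), (7, 10), (9, 8), (15, 26), (16, 2)] -> pick v16 -> 2
v22: WRITE d=29  (d history now [(2, 27), (5, 27), (8, 28), (17, 3), (22, 29)])
READ b @v21: history=[(10, 18), (12, 21), (13, 24), (14, 12), (18, 26), (19, 7), (21, 16)] -> pick v21 -> 16
v23: WRITE c=4  (c history now [(1, 19), (3, 16), (11, 19), (20, 25), (23, 4)])
v24: WRITE d=17  (d history now [(2, 27), (5, 27), (8, 28), (17, 3), (22, 29), (24, 17)])
v25: WRITE b=2  (b history now [(10, 18), (12, 21), (13, 24), (14, 12), (18, 26), (19, 7), (21, 16), (25, 2)])
v26: WRITE b=29  (b history now [(10, 18), (12, 21), (13, 24), (14, 12), (18, 26), (19, 7), (21, 16), (25, 2), (26, 29)])
Read results in order: ['NONE', 'NONE', '28', '19', '2', '16']
NONE count = 2

Answer: 2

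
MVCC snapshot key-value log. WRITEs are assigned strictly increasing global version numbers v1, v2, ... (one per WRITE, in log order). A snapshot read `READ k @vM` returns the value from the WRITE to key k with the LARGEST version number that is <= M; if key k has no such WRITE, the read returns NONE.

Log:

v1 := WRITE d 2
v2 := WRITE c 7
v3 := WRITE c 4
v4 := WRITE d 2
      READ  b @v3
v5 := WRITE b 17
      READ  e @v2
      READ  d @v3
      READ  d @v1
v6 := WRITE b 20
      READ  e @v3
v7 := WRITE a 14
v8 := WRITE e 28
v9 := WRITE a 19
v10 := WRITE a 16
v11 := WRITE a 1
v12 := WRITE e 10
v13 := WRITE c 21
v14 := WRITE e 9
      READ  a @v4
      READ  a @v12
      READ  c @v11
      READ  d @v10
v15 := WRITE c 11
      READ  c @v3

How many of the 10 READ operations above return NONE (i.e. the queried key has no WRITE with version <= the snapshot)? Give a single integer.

v1: WRITE d=2  (d history now [(1, 2)])
v2: WRITE c=7  (c history now [(2, 7)])
v3: WRITE c=4  (c history now [(2, 7), (3, 4)])
v4: WRITE d=2  (d history now [(1, 2), (4, 2)])
READ b @v3: history=[] -> no version <= 3 -> NONE
v5: WRITE b=17  (b history now [(5, 17)])
READ e @v2: history=[] -> no version <= 2 -> NONE
READ d @v3: history=[(1, 2), (4, 2)] -> pick v1 -> 2
READ d @v1: history=[(1, 2), (4, 2)] -> pick v1 -> 2
v6: WRITE b=20  (b history now [(5, 17), (6, 20)])
READ e @v3: history=[] -> no version <= 3 -> NONE
v7: WRITE a=14  (a history now [(7, 14)])
v8: WRITE e=28  (e history now [(8, 28)])
v9: WRITE a=19  (a history now [(7, 14), (9, 19)])
v10: WRITE a=16  (a history now [(7, 14), (9, 19), (10, 16)])
v11: WRITE a=1  (a history now [(7, 14), (9, 19), (10, 16), (11, 1)])
v12: WRITE e=10  (e history now [(8, 28), (12, 10)])
v13: WRITE c=21  (c history now [(2, 7), (3, 4), (13, 21)])
v14: WRITE e=9  (e history now [(8, 28), (12, 10), (14, 9)])
READ a @v4: history=[(7, 14), (9, 19), (10, 16), (11, 1)] -> no version <= 4 -> NONE
READ a @v12: history=[(7, 14), (9, 19), (10, 16), (11, 1)] -> pick v11 -> 1
READ c @v11: history=[(2, 7), (3, 4), (13, 21)] -> pick v3 -> 4
READ d @v10: history=[(1, 2), (4, 2)] -> pick v4 -> 2
v15: WRITE c=11  (c history now [(2, 7), (3, 4), (13, 21), (15, 11)])
READ c @v3: history=[(2, 7), (3, 4), (13, 21), (15, 11)] -> pick v3 -> 4
Read results in order: ['NONE', 'NONE', '2', '2', 'NONE', 'NONE', '1', '4', '2', '4']
NONE count = 4

Answer: 4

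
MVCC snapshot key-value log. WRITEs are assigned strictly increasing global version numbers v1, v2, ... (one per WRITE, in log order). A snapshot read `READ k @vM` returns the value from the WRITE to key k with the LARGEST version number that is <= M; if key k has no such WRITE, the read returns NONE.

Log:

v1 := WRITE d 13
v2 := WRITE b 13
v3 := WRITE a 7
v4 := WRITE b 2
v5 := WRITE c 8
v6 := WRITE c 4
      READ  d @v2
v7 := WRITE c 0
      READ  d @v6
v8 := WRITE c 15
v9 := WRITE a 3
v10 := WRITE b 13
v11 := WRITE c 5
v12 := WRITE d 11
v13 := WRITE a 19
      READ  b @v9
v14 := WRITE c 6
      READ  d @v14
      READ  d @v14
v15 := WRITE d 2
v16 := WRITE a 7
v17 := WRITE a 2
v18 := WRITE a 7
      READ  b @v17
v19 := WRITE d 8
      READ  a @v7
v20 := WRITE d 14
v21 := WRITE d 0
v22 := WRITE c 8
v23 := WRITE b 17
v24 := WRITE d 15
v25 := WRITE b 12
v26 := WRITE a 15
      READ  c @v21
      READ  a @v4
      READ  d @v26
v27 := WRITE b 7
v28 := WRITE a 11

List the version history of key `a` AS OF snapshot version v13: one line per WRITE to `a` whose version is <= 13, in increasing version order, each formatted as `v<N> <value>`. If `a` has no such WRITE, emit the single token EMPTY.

Scan writes for key=a with version <= 13:
  v1 WRITE d 13 -> skip
  v2 WRITE b 13 -> skip
  v3 WRITE a 7 -> keep
  v4 WRITE b 2 -> skip
  v5 WRITE c 8 -> skip
  v6 WRITE c 4 -> skip
  v7 WRITE c 0 -> skip
  v8 WRITE c 15 -> skip
  v9 WRITE a 3 -> keep
  v10 WRITE b 13 -> skip
  v11 WRITE c 5 -> skip
  v12 WRITE d 11 -> skip
  v13 WRITE a 19 -> keep
  v14 WRITE c 6 -> skip
  v15 WRITE d 2 -> skip
  v16 WRITE a 7 -> drop (> snap)
  v17 WRITE a 2 -> drop (> snap)
  v18 WRITE a 7 -> drop (> snap)
  v19 WRITE d 8 -> skip
  v20 WRITE d 14 -> skip
  v21 WRITE d 0 -> skip
  v22 WRITE c 8 -> skip
  v23 WRITE b 17 -> skip
  v24 WRITE d 15 -> skip
  v25 WRITE b 12 -> skip
  v26 WRITE a 15 -> drop (> snap)
  v27 WRITE b 7 -> skip
  v28 WRITE a 11 -> drop (> snap)
Collected: [(3, 7), (9, 3), (13, 19)]

Answer: v3 7
v9 3
v13 19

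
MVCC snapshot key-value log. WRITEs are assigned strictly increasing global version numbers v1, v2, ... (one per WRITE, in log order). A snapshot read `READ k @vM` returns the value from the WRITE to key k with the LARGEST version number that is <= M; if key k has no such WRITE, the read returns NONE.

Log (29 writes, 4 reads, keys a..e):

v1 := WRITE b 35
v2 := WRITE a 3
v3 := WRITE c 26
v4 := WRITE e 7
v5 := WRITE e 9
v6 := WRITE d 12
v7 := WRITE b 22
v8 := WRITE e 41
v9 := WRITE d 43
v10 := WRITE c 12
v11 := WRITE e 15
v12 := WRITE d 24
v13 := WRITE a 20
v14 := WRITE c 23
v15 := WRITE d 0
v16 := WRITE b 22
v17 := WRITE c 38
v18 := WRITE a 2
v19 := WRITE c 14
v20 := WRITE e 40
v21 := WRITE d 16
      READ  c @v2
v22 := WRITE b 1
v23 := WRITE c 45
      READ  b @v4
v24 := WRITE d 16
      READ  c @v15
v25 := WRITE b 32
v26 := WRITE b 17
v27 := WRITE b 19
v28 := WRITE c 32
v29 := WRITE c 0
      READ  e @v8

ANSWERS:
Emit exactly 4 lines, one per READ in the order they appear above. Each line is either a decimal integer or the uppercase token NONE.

Answer: NONE
35
23
41

Derivation:
v1: WRITE b=35  (b history now [(1, 35)])
v2: WRITE a=3  (a history now [(2, 3)])
v3: WRITE c=26  (c history now [(3, 26)])
v4: WRITE e=7  (e history now [(4, 7)])
v5: WRITE e=9  (e history now [(4, 7), (5, 9)])
v6: WRITE d=12  (d history now [(6, 12)])
v7: WRITE b=22  (b history now [(1, 35), (7, 22)])
v8: WRITE e=41  (e history now [(4, 7), (5, 9), (8, 41)])
v9: WRITE d=43  (d history now [(6, 12), (9, 43)])
v10: WRITE c=12  (c history now [(3, 26), (10, 12)])
v11: WRITE e=15  (e history now [(4, 7), (5, 9), (8, 41), (11, 15)])
v12: WRITE d=24  (d history now [(6, 12), (9, 43), (12, 24)])
v13: WRITE a=20  (a history now [(2, 3), (13, 20)])
v14: WRITE c=23  (c history now [(3, 26), (10, 12), (14, 23)])
v15: WRITE d=0  (d history now [(6, 12), (9, 43), (12, 24), (15, 0)])
v16: WRITE b=22  (b history now [(1, 35), (7, 22), (16, 22)])
v17: WRITE c=38  (c history now [(3, 26), (10, 12), (14, 23), (17, 38)])
v18: WRITE a=2  (a history now [(2, 3), (13, 20), (18, 2)])
v19: WRITE c=14  (c history now [(3, 26), (10, 12), (14, 23), (17, 38), (19, 14)])
v20: WRITE e=40  (e history now [(4, 7), (5, 9), (8, 41), (11, 15), (20, 40)])
v21: WRITE d=16  (d history now [(6, 12), (9, 43), (12, 24), (15, 0), (21, 16)])
READ c @v2: history=[(3, 26), (10, 12), (14, 23), (17, 38), (19, 14)] -> no version <= 2 -> NONE
v22: WRITE b=1  (b history now [(1, 35), (7, 22), (16, 22), (22, 1)])
v23: WRITE c=45  (c history now [(3, 26), (10, 12), (14, 23), (17, 38), (19, 14), (23, 45)])
READ b @v4: history=[(1, 35), (7, 22), (16, 22), (22, 1)] -> pick v1 -> 35
v24: WRITE d=16  (d history now [(6, 12), (9, 43), (12, 24), (15, 0), (21, 16), (24, 16)])
READ c @v15: history=[(3, 26), (10, 12), (14, 23), (17, 38), (19, 14), (23, 45)] -> pick v14 -> 23
v25: WRITE b=32  (b history now [(1, 35), (7, 22), (16, 22), (22, 1), (25, 32)])
v26: WRITE b=17  (b history now [(1, 35), (7, 22), (16, 22), (22, 1), (25, 32), (26, 17)])
v27: WRITE b=19  (b history now [(1, 35), (7, 22), (16, 22), (22, 1), (25, 32), (26, 17), (27, 19)])
v28: WRITE c=32  (c history now [(3, 26), (10, 12), (14, 23), (17, 38), (19, 14), (23, 45), (28, 32)])
v29: WRITE c=0  (c history now [(3, 26), (10, 12), (14, 23), (17, 38), (19, 14), (23, 45), (28, 32), (29, 0)])
READ e @v8: history=[(4, 7), (5, 9), (8, 41), (11, 15), (20, 40)] -> pick v8 -> 41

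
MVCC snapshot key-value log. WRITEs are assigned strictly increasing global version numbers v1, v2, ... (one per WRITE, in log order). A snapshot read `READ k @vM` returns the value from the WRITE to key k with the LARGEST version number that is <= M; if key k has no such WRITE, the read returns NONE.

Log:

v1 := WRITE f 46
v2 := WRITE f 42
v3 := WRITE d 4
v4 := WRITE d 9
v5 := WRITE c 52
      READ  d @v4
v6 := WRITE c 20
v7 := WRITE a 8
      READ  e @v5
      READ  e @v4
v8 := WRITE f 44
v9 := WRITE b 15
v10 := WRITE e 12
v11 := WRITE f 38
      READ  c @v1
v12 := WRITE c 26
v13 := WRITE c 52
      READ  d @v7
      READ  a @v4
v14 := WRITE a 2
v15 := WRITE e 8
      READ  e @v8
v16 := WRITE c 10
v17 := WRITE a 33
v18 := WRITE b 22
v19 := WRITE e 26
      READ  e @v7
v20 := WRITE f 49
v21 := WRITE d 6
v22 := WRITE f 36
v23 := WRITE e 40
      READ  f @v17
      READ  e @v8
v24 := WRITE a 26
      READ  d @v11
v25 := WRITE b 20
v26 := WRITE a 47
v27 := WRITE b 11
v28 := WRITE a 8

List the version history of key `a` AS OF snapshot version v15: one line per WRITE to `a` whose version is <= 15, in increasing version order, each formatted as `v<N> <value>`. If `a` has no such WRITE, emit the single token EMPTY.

Scan writes for key=a with version <= 15:
  v1 WRITE f 46 -> skip
  v2 WRITE f 42 -> skip
  v3 WRITE d 4 -> skip
  v4 WRITE d 9 -> skip
  v5 WRITE c 52 -> skip
  v6 WRITE c 20 -> skip
  v7 WRITE a 8 -> keep
  v8 WRITE f 44 -> skip
  v9 WRITE b 15 -> skip
  v10 WRITE e 12 -> skip
  v11 WRITE f 38 -> skip
  v12 WRITE c 26 -> skip
  v13 WRITE c 52 -> skip
  v14 WRITE a 2 -> keep
  v15 WRITE e 8 -> skip
  v16 WRITE c 10 -> skip
  v17 WRITE a 33 -> drop (> snap)
  v18 WRITE b 22 -> skip
  v19 WRITE e 26 -> skip
  v20 WRITE f 49 -> skip
  v21 WRITE d 6 -> skip
  v22 WRITE f 36 -> skip
  v23 WRITE e 40 -> skip
  v24 WRITE a 26 -> drop (> snap)
  v25 WRITE b 20 -> skip
  v26 WRITE a 47 -> drop (> snap)
  v27 WRITE b 11 -> skip
  v28 WRITE a 8 -> drop (> snap)
Collected: [(7, 8), (14, 2)]

Answer: v7 8
v14 2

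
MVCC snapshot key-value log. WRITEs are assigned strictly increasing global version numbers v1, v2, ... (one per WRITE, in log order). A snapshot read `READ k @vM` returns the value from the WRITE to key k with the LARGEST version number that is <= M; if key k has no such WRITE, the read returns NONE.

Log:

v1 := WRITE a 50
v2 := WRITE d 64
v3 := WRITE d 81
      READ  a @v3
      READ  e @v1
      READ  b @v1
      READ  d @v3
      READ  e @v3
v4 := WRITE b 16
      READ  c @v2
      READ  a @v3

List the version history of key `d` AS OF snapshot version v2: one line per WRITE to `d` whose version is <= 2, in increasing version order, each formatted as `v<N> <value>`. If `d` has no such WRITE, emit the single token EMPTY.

Answer: v2 64

Derivation:
Scan writes for key=d with version <= 2:
  v1 WRITE a 50 -> skip
  v2 WRITE d 64 -> keep
  v3 WRITE d 81 -> drop (> snap)
  v4 WRITE b 16 -> skip
Collected: [(2, 64)]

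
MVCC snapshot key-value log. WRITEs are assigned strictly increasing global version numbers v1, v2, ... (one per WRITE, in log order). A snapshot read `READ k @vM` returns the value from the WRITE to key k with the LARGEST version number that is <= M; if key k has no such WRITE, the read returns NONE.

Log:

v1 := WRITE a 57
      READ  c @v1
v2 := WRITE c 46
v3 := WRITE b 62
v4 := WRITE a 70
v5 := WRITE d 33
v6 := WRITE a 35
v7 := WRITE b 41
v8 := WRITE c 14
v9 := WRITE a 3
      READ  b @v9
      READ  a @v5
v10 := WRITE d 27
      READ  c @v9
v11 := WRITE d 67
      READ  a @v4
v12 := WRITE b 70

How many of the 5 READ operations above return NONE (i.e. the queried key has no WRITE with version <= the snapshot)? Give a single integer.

v1: WRITE a=57  (a history now [(1, 57)])
READ c @v1: history=[] -> no version <= 1 -> NONE
v2: WRITE c=46  (c history now [(2, 46)])
v3: WRITE b=62  (b history now [(3, 62)])
v4: WRITE a=70  (a history now [(1, 57), (4, 70)])
v5: WRITE d=33  (d history now [(5, 33)])
v6: WRITE a=35  (a history now [(1, 57), (4, 70), (6, 35)])
v7: WRITE b=41  (b history now [(3, 62), (7, 41)])
v8: WRITE c=14  (c history now [(2, 46), (8, 14)])
v9: WRITE a=3  (a history now [(1, 57), (4, 70), (6, 35), (9, 3)])
READ b @v9: history=[(3, 62), (7, 41)] -> pick v7 -> 41
READ a @v5: history=[(1, 57), (4, 70), (6, 35), (9, 3)] -> pick v4 -> 70
v10: WRITE d=27  (d history now [(5, 33), (10, 27)])
READ c @v9: history=[(2, 46), (8, 14)] -> pick v8 -> 14
v11: WRITE d=67  (d history now [(5, 33), (10, 27), (11, 67)])
READ a @v4: history=[(1, 57), (4, 70), (6, 35), (9, 3)] -> pick v4 -> 70
v12: WRITE b=70  (b history now [(3, 62), (7, 41), (12, 70)])
Read results in order: ['NONE', '41', '70', '14', '70']
NONE count = 1

Answer: 1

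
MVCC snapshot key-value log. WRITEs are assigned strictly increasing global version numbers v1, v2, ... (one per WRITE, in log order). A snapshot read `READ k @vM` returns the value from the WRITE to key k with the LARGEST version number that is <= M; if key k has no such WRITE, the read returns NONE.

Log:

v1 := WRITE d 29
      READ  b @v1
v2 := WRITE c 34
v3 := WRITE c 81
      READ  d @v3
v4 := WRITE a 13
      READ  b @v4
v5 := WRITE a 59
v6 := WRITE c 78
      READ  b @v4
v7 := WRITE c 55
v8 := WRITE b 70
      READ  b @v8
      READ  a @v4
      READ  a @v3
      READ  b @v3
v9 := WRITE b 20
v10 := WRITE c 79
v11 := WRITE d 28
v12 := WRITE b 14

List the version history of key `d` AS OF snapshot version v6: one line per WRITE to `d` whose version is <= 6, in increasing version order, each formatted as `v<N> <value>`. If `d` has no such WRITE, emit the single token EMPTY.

Scan writes for key=d with version <= 6:
  v1 WRITE d 29 -> keep
  v2 WRITE c 34 -> skip
  v3 WRITE c 81 -> skip
  v4 WRITE a 13 -> skip
  v5 WRITE a 59 -> skip
  v6 WRITE c 78 -> skip
  v7 WRITE c 55 -> skip
  v8 WRITE b 70 -> skip
  v9 WRITE b 20 -> skip
  v10 WRITE c 79 -> skip
  v11 WRITE d 28 -> drop (> snap)
  v12 WRITE b 14 -> skip
Collected: [(1, 29)]

Answer: v1 29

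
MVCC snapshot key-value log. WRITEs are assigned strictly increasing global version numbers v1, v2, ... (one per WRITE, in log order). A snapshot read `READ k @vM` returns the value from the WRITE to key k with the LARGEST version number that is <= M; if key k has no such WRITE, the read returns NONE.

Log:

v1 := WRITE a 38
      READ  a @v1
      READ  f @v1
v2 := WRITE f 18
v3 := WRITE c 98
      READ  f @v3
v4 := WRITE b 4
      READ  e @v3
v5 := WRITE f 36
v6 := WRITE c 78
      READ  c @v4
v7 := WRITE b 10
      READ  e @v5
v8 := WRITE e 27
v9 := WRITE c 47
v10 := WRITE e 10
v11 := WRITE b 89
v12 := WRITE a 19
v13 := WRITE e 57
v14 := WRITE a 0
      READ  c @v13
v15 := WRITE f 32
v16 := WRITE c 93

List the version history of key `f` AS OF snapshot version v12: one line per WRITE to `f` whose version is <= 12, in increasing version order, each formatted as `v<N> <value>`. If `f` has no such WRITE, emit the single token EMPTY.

Answer: v2 18
v5 36

Derivation:
Scan writes for key=f with version <= 12:
  v1 WRITE a 38 -> skip
  v2 WRITE f 18 -> keep
  v3 WRITE c 98 -> skip
  v4 WRITE b 4 -> skip
  v5 WRITE f 36 -> keep
  v6 WRITE c 78 -> skip
  v7 WRITE b 10 -> skip
  v8 WRITE e 27 -> skip
  v9 WRITE c 47 -> skip
  v10 WRITE e 10 -> skip
  v11 WRITE b 89 -> skip
  v12 WRITE a 19 -> skip
  v13 WRITE e 57 -> skip
  v14 WRITE a 0 -> skip
  v15 WRITE f 32 -> drop (> snap)
  v16 WRITE c 93 -> skip
Collected: [(2, 18), (5, 36)]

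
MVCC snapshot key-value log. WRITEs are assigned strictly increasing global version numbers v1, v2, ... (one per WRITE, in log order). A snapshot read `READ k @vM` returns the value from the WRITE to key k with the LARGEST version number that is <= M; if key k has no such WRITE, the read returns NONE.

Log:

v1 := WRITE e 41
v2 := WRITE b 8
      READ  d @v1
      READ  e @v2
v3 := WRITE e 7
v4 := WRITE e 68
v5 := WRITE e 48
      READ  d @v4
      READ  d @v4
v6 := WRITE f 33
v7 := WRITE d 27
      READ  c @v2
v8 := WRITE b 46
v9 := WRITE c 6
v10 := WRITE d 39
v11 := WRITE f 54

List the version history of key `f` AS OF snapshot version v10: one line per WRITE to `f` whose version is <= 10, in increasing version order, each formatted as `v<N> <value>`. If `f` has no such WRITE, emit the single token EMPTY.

Scan writes for key=f with version <= 10:
  v1 WRITE e 41 -> skip
  v2 WRITE b 8 -> skip
  v3 WRITE e 7 -> skip
  v4 WRITE e 68 -> skip
  v5 WRITE e 48 -> skip
  v6 WRITE f 33 -> keep
  v7 WRITE d 27 -> skip
  v8 WRITE b 46 -> skip
  v9 WRITE c 6 -> skip
  v10 WRITE d 39 -> skip
  v11 WRITE f 54 -> drop (> snap)
Collected: [(6, 33)]

Answer: v6 33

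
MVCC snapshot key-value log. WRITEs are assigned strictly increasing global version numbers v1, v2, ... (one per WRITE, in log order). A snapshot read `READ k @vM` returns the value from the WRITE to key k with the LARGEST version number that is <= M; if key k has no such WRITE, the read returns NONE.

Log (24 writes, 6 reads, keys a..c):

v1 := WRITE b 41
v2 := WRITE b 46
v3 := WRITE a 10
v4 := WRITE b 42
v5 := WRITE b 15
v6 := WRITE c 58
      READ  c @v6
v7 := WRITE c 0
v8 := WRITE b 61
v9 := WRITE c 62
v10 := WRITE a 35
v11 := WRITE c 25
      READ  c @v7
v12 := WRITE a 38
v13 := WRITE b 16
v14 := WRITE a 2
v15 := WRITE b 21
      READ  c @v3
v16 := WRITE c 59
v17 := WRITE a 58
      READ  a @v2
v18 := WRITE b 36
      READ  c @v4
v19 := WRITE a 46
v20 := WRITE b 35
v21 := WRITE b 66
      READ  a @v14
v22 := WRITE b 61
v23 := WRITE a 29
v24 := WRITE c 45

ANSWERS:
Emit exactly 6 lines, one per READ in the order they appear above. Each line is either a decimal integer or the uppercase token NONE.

Answer: 58
0
NONE
NONE
NONE
2

Derivation:
v1: WRITE b=41  (b history now [(1, 41)])
v2: WRITE b=46  (b history now [(1, 41), (2, 46)])
v3: WRITE a=10  (a history now [(3, 10)])
v4: WRITE b=42  (b history now [(1, 41), (2, 46), (4, 42)])
v5: WRITE b=15  (b history now [(1, 41), (2, 46), (4, 42), (5, 15)])
v6: WRITE c=58  (c history now [(6, 58)])
READ c @v6: history=[(6, 58)] -> pick v6 -> 58
v7: WRITE c=0  (c history now [(6, 58), (7, 0)])
v8: WRITE b=61  (b history now [(1, 41), (2, 46), (4, 42), (5, 15), (8, 61)])
v9: WRITE c=62  (c history now [(6, 58), (7, 0), (9, 62)])
v10: WRITE a=35  (a history now [(3, 10), (10, 35)])
v11: WRITE c=25  (c history now [(6, 58), (7, 0), (9, 62), (11, 25)])
READ c @v7: history=[(6, 58), (7, 0), (9, 62), (11, 25)] -> pick v7 -> 0
v12: WRITE a=38  (a history now [(3, 10), (10, 35), (12, 38)])
v13: WRITE b=16  (b history now [(1, 41), (2, 46), (4, 42), (5, 15), (8, 61), (13, 16)])
v14: WRITE a=2  (a history now [(3, 10), (10, 35), (12, 38), (14, 2)])
v15: WRITE b=21  (b history now [(1, 41), (2, 46), (4, 42), (5, 15), (8, 61), (13, 16), (15, 21)])
READ c @v3: history=[(6, 58), (7, 0), (9, 62), (11, 25)] -> no version <= 3 -> NONE
v16: WRITE c=59  (c history now [(6, 58), (7, 0), (9, 62), (11, 25), (16, 59)])
v17: WRITE a=58  (a history now [(3, 10), (10, 35), (12, 38), (14, 2), (17, 58)])
READ a @v2: history=[(3, 10), (10, 35), (12, 38), (14, 2), (17, 58)] -> no version <= 2 -> NONE
v18: WRITE b=36  (b history now [(1, 41), (2, 46), (4, 42), (5, 15), (8, 61), (13, 16), (15, 21), (18, 36)])
READ c @v4: history=[(6, 58), (7, 0), (9, 62), (11, 25), (16, 59)] -> no version <= 4 -> NONE
v19: WRITE a=46  (a history now [(3, 10), (10, 35), (12, 38), (14, 2), (17, 58), (19, 46)])
v20: WRITE b=35  (b history now [(1, 41), (2, 46), (4, 42), (5, 15), (8, 61), (13, 16), (15, 21), (18, 36), (20, 35)])
v21: WRITE b=66  (b history now [(1, 41), (2, 46), (4, 42), (5, 15), (8, 61), (13, 16), (15, 21), (18, 36), (20, 35), (21, 66)])
READ a @v14: history=[(3, 10), (10, 35), (12, 38), (14, 2), (17, 58), (19, 46)] -> pick v14 -> 2
v22: WRITE b=61  (b history now [(1, 41), (2, 46), (4, 42), (5, 15), (8, 61), (13, 16), (15, 21), (18, 36), (20, 35), (21, 66), (22, 61)])
v23: WRITE a=29  (a history now [(3, 10), (10, 35), (12, 38), (14, 2), (17, 58), (19, 46), (23, 29)])
v24: WRITE c=45  (c history now [(6, 58), (7, 0), (9, 62), (11, 25), (16, 59), (24, 45)])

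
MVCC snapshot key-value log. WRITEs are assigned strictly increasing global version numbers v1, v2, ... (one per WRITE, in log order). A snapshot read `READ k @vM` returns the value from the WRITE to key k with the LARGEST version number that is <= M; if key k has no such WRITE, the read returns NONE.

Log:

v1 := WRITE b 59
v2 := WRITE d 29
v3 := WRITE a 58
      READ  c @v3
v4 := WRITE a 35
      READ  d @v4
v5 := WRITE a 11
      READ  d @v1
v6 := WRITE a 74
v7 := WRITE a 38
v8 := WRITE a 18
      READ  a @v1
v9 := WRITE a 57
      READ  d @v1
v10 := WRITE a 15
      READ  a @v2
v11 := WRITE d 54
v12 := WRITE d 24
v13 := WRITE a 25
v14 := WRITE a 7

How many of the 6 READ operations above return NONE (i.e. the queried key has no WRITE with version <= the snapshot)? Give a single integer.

Answer: 5

Derivation:
v1: WRITE b=59  (b history now [(1, 59)])
v2: WRITE d=29  (d history now [(2, 29)])
v3: WRITE a=58  (a history now [(3, 58)])
READ c @v3: history=[] -> no version <= 3 -> NONE
v4: WRITE a=35  (a history now [(3, 58), (4, 35)])
READ d @v4: history=[(2, 29)] -> pick v2 -> 29
v5: WRITE a=11  (a history now [(3, 58), (4, 35), (5, 11)])
READ d @v1: history=[(2, 29)] -> no version <= 1 -> NONE
v6: WRITE a=74  (a history now [(3, 58), (4, 35), (5, 11), (6, 74)])
v7: WRITE a=38  (a history now [(3, 58), (4, 35), (5, 11), (6, 74), (7, 38)])
v8: WRITE a=18  (a history now [(3, 58), (4, 35), (5, 11), (6, 74), (7, 38), (8, 18)])
READ a @v1: history=[(3, 58), (4, 35), (5, 11), (6, 74), (7, 38), (8, 18)] -> no version <= 1 -> NONE
v9: WRITE a=57  (a history now [(3, 58), (4, 35), (5, 11), (6, 74), (7, 38), (8, 18), (9, 57)])
READ d @v1: history=[(2, 29)] -> no version <= 1 -> NONE
v10: WRITE a=15  (a history now [(3, 58), (4, 35), (5, 11), (6, 74), (7, 38), (8, 18), (9, 57), (10, 15)])
READ a @v2: history=[(3, 58), (4, 35), (5, 11), (6, 74), (7, 38), (8, 18), (9, 57), (10, 15)] -> no version <= 2 -> NONE
v11: WRITE d=54  (d history now [(2, 29), (11, 54)])
v12: WRITE d=24  (d history now [(2, 29), (11, 54), (12, 24)])
v13: WRITE a=25  (a history now [(3, 58), (4, 35), (5, 11), (6, 74), (7, 38), (8, 18), (9, 57), (10, 15), (13, 25)])
v14: WRITE a=7  (a history now [(3, 58), (4, 35), (5, 11), (6, 74), (7, 38), (8, 18), (9, 57), (10, 15), (13, 25), (14, 7)])
Read results in order: ['NONE', '29', 'NONE', 'NONE', 'NONE', 'NONE']
NONE count = 5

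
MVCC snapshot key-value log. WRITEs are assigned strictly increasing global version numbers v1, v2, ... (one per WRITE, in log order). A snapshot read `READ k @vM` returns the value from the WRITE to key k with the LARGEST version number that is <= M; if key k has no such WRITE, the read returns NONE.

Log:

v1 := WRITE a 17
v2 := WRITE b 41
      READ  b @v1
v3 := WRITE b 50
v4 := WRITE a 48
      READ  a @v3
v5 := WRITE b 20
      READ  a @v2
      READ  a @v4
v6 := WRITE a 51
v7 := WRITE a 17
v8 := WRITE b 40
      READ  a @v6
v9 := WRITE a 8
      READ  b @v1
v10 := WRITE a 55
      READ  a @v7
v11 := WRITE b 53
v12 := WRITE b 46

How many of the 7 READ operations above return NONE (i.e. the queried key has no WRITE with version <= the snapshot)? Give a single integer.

Answer: 2

Derivation:
v1: WRITE a=17  (a history now [(1, 17)])
v2: WRITE b=41  (b history now [(2, 41)])
READ b @v1: history=[(2, 41)] -> no version <= 1 -> NONE
v3: WRITE b=50  (b history now [(2, 41), (3, 50)])
v4: WRITE a=48  (a history now [(1, 17), (4, 48)])
READ a @v3: history=[(1, 17), (4, 48)] -> pick v1 -> 17
v5: WRITE b=20  (b history now [(2, 41), (3, 50), (5, 20)])
READ a @v2: history=[(1, 17), (4, 48)] -> pick v1 -> 17
READ a @v4: history=[(1, 17), (4, 48)] -> pick v4 -> 48
v6: WRITE a=51  (a history now [(1, 17), (4, 48), (6, 51)])
v7: WRITE a=17  (a history now [(1, 17), (4, 48), (6, 51), (7, 17)])
v8: WRITE b=40  (b history now [(2, 41), (3, 50), (5, 20), (8, 40)])
READ a @v6: history=[(1, 17), (4, 48), (6, 51), (7, 17)] -> pick v6 -> 51
v9: WRITE a=8  (a history now [(1, 17), (4, 48), (6, 51), (7, 17), (9, 8)])
READ b @v1: history=[(2, 41), (3, 50), (5, 20), (8, 40)] -> no version <= 1 -> NONE
v10: WRITE a=55  (a history now [(1, 17), (4, 48), (6, 51), (7, 17), (9, 8), (10, 55)])
READ a @v7: history=[(1, 17), (4, 48), (6, 51), (7, 17), (9, 8), (10, 55)] -> pick v7 -> 17
v11: WRITE b=53  (b history now [(2, 41), (3, 50), (5, 20), (8, 40), (11, 53)])
v12: WRITE b=46  (b history now [(2, 41), (3, 50), (5, 20), (8, 40), (11, 53), (12, 46)])
Read results in order: ['NONE', '17', '17', '48', '51', 'NONE', '17']
NONE count = 2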